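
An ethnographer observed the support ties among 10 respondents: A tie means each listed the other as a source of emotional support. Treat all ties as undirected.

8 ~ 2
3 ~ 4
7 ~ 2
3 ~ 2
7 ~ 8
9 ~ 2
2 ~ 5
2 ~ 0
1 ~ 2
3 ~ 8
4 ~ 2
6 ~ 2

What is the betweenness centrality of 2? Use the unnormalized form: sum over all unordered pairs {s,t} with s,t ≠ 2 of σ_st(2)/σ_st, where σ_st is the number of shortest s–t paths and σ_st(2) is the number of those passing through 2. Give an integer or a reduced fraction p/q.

32

Pairs whose geodesics pass through 2 — 6–3: 1; 6–4: 1; 6–1: 1; 6–7: 1; 6–5: 1; 6–9: 1; 6–8: 1; 6–0: 1; 3–1: 1; 3–7: 1/2; 3–5: 1; 3–9: 1; 3–0: 1; 4–1: 1 … (+19 more pairs).
All other pairs contribute 0.
Summing the contributions gives betweenness(2) = 32.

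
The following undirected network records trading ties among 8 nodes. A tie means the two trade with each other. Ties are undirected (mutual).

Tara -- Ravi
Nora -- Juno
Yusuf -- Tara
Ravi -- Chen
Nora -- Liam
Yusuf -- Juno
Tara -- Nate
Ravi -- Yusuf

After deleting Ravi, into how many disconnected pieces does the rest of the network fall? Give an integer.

2

Without Ravi, the remaining ties split the others into: {Juno, Liam, Nate, Nora, Tara, Yusuf}; {Chen}.
That's 2 separate components.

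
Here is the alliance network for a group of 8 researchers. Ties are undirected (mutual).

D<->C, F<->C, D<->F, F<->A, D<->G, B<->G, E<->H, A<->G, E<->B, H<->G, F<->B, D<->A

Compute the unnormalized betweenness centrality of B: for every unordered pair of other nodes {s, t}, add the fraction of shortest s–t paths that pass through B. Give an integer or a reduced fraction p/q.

Pairs whose geodesics pass through B — E–D: 2/3; E–C: 1; E–F: 1; E–G: 1/2; E–A: 2/3; F–H: 2/4; F–G: 1/3.
All other pairs contribute 0.
Summing the contributions gives betweenness(B) = 14/3.

14/3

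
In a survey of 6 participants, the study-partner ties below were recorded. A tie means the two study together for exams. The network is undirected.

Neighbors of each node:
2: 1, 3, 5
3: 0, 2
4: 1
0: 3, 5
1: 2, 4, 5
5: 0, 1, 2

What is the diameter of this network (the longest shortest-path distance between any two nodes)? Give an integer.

3

Eccentricity of each node (its greatest distance to any other): 0:3, 1:2, 2:2, 3:3, 4:3, 5:2.
The maximum eccentricity is 3, realized for instance by the pair 4–3 via 4 – 1 – 2 – 3. So the diameter is 3.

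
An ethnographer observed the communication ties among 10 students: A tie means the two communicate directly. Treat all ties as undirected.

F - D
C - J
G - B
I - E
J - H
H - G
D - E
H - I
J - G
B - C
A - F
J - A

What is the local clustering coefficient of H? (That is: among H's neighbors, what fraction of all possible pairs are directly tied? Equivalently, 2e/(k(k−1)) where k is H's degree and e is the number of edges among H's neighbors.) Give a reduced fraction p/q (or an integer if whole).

H's neighbors: G, I, and J (k = 3).
Possible neighbor pairs: C(3,2) = 3. Edges among them: G–J → e = 1.
Clustering(H) = 1/3.

1/3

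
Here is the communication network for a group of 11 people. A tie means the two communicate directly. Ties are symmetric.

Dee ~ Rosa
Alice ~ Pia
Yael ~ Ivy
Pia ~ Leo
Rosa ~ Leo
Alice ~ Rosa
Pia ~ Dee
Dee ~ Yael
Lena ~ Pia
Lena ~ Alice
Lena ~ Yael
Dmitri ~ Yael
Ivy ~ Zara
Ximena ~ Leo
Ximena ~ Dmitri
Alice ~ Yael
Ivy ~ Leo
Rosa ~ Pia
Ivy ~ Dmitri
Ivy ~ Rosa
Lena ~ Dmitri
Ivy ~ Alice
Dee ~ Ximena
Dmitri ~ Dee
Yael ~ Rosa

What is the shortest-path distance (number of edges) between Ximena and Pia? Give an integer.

One shortest route is Ximena – Leo – Pia, which uses 2 edges, and Ximena and Pia are not directly tied, so nothing shorter exists. So d(Ximena,Pia) = 2.

2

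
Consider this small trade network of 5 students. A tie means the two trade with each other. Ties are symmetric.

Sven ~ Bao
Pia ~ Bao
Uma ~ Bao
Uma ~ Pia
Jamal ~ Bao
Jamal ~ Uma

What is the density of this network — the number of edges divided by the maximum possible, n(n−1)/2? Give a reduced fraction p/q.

3/5

There are 6 edges and 5 nodes, so the maximum possible is C(5,2) = 10.
Density = 6/10 = 3/5.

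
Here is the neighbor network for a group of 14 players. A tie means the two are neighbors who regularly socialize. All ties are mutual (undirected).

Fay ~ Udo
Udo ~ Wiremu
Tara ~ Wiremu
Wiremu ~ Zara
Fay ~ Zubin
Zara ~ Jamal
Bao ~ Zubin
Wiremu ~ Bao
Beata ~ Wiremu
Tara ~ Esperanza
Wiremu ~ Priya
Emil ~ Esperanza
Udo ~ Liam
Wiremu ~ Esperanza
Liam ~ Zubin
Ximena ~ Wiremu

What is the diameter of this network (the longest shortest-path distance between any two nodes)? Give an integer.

Eccentricity of each node (its greatest distance to any other): Bao:3, Beata:3, Emil:4, Esperanza:3, Fay:4, Jamal:4, Liam:4, Priya:3, Tara:3, Udo:3, Wiremu:2, Ximena:3, Zara:3, Zubin:4.
The maximum eccentricity is 4, realized for instance by the pair Jamal–Fay via Jamal – Zara – Wiremu – Udo – Fay. So the diameter is 4.

4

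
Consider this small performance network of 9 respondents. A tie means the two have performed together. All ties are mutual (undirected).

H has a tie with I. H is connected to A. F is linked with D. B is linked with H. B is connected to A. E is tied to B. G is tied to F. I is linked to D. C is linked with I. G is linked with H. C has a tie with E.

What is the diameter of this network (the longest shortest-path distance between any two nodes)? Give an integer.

4

Eccentricity of each node (its greatest distance to any other): A:3, B:3, C:3, D:3, E:4, F:4, G:3, H:2, I:2.
The maximum eccentricity is 4, realized for instance by the pair E–F via E – B – H – G – F. So the diameter is 4.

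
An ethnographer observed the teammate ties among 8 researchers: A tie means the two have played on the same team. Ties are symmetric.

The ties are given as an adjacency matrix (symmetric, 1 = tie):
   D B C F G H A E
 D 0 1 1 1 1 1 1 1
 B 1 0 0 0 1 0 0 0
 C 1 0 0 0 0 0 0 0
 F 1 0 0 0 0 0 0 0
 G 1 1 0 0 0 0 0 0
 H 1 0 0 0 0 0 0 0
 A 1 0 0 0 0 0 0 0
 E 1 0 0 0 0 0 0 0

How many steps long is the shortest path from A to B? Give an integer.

One shortest route is A – D – B, which uses 2 edges, and A and B are not directly tied, so nothing shorter exists. So d(A,B) = 2.

2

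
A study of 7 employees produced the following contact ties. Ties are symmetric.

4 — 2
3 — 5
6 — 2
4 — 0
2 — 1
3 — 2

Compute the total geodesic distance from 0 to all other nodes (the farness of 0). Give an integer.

Distances from 0: 1:3, 2:2, 3:3, 4:1, 5:4, 6:3.
Sum = 3 + 2 + 3 + 1 + 4 + 3 = 16.

16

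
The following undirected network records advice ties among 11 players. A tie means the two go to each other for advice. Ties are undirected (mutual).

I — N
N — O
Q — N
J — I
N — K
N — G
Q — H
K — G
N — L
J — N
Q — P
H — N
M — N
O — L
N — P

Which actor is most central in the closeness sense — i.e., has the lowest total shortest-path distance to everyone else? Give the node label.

N

Farness (sum of distances to all others) for each node — G:18, H:18, I:18, J:18, K:18, L:18, M:19, N:10, O:18, P:18, Q:17.
The smallest farness is 10, for N, so N has the highest closeness.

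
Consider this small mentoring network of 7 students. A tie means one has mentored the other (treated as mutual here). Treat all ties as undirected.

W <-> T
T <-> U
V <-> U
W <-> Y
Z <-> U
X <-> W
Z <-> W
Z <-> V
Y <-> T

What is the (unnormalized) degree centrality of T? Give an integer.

3

T is directly tied to U, W, and Y. That is 3 neighbors, so the degree of T is 3.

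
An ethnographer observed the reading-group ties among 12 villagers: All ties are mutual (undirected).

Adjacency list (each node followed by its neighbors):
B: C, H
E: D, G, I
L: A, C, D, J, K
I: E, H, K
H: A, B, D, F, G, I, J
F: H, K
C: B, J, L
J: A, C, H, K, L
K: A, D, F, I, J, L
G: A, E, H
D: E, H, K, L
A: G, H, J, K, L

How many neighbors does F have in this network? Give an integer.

2

F is directly tied to H and K. That is 2 neighbors, so the degree of F is 2.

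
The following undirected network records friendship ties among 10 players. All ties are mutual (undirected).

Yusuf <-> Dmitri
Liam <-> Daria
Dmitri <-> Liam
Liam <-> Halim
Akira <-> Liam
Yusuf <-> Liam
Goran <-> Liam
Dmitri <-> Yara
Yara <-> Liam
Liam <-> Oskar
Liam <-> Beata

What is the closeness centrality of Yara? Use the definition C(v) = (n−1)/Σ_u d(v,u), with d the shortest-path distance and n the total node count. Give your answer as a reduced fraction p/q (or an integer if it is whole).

9/16

Distances from Yara: Akira:2, Beata:2, Daria:2, Dmitri:1, Goran:2, Halim:2, Liam:1, Oskar:2, Yusuf:2. Sum = 16.
n = 10, so closeness = 9/16.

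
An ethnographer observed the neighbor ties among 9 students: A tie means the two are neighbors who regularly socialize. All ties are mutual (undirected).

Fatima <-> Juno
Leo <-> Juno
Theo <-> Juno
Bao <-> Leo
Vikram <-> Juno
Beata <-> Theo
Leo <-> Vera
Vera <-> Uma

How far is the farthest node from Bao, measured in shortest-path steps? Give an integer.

4

Distances from Bao: Beata:4, Fatima:3, Juno:2, Leo:1, Theo:3, Uma:3, Vera:2, Vikram:3.
The largest is 4 (to Beata), so the eccentricity of Bao is 4.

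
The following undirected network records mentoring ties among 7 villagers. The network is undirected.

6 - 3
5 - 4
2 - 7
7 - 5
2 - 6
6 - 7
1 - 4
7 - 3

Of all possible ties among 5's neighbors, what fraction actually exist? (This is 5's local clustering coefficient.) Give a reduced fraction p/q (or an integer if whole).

5's neighbors: 4 and 7 (k = 2).
Possible neighbor pairs: C(2,2) = 1. Edges among them: none → e = 0.
Clustering(5) = 0/1.

0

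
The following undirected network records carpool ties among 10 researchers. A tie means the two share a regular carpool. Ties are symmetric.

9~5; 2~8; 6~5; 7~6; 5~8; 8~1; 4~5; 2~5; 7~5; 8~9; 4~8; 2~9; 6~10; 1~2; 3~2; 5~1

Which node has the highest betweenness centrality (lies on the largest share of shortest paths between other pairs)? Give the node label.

Unnormalized betweenness of each node: 1:0, 2:25/3, 3:0, 4:0, 5:61/3, 6:8, 7:0, 8:7/3, 9:0, 10:0.
5 has the largest value, 61/3, making it the main broker — the node through which the most shortest paths run.

5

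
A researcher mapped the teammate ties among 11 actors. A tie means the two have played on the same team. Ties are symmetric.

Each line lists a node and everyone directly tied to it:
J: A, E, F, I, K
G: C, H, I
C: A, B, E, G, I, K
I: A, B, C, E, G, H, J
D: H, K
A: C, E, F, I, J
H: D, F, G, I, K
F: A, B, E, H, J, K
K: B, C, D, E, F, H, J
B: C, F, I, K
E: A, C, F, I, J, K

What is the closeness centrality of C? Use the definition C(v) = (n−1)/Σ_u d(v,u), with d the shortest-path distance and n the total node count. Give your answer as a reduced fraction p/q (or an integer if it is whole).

5/7

Distances from C: A:1, B:1, D:2, E:1, F:2, G:1, H:2, I:1, J:2, K:1. Sum = 14.
n = 11, so closeness = 10/14 = 5/7.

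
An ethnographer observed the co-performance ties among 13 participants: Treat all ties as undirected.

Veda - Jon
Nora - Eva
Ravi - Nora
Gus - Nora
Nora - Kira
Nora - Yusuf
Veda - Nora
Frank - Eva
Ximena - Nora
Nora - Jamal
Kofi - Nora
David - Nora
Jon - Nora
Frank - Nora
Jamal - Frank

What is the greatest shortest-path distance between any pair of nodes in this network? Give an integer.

2

Eccentricity of each node (its greatest distance to any other): David:2, Eva:2, Frank:2, Gus:2, Jamal:2, Jon:2, Kira:2, Kofi:2, Nora:1, Ravi:2, Veda:2, Ximena:2, Yusuf:2.
The maximum eccentricity is 2, realized for instance by the pair Frank–Gus via Frank – Nora – Gus. So the diameter is 2.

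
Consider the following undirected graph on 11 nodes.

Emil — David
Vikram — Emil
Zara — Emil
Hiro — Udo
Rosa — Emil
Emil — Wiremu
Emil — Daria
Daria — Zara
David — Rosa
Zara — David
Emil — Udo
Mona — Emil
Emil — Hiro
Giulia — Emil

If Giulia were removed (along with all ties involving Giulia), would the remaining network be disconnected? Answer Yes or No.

No

Even without Giulia, every remaining node can still reach every other (the residual graph is connected), so Giulia is not a cut vertex.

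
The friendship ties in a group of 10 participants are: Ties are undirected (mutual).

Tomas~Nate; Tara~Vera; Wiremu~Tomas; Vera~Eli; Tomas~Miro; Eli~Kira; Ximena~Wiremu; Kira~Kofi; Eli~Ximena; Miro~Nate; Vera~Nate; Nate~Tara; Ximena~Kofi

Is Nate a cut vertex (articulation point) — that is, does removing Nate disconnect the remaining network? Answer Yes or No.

No

Even without Nate, every remaining node can still reach every other (the residual graph is connected), so Nate is not a cut vertex.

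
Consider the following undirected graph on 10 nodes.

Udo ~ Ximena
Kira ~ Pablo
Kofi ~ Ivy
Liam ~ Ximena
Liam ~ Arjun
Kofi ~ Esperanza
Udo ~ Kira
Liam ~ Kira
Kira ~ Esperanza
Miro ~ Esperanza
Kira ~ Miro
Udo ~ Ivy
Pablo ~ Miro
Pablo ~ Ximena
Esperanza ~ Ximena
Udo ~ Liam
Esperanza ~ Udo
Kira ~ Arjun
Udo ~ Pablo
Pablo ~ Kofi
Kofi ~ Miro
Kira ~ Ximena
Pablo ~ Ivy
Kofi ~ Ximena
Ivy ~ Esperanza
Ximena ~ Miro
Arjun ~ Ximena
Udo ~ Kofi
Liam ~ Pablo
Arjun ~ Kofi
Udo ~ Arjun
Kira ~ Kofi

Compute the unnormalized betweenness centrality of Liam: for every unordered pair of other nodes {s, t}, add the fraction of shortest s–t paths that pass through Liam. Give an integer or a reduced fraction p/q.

Pairs whose geodesics pass through Liam — Pablo–Arjun: 1/5.
All other pairs contribute 0.
Summing the contributions gives betweenness(Liam) = 1/5.

1/5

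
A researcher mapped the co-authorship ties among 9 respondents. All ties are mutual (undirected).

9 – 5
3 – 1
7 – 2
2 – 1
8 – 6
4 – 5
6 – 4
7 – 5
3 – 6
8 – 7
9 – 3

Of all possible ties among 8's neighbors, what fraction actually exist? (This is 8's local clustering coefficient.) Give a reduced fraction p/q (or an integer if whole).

8's neighbors: 6 and 7 (k = 2).
Possible neighbor pairs: C(2,2) = 1. Edges among them: none → e = 0.
Clustering(8) = 0/1.

0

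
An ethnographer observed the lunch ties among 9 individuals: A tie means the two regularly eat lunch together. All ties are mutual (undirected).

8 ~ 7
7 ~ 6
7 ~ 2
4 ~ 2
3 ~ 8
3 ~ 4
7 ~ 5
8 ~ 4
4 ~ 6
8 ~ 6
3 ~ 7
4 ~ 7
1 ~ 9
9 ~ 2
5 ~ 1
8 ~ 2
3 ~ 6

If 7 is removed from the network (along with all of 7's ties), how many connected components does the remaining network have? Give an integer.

7's neighbors (2, 3, 4, 5, 6, and 8) remain reachable from one another through other ties, so the rest of the network stays in one piece.

1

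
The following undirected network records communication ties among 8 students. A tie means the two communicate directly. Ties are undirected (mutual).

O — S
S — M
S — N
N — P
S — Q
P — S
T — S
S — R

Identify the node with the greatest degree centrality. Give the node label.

S

Degrees — M:1, N:2, O:1, P:2, Q:1, R:1, S:7, T:1.
The maximum is 7, attained only by S.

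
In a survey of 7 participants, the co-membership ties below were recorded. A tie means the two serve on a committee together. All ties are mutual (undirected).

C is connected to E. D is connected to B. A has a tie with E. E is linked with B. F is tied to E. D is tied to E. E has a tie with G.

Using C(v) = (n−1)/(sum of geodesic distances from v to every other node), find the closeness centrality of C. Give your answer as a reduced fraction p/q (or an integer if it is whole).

6/11

Distances from C: A:2, B:2, D:2, E:1, F:2, G:2. Sum = 11.
n = 7, so closeness = 6/11.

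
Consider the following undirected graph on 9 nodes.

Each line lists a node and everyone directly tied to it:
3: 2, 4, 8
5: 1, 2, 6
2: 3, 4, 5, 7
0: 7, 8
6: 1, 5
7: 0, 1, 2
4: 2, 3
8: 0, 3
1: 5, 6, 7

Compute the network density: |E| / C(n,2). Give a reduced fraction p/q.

There are 12 edges and 9 nodes, so the maximum possible is C(9,2) = 36.
Density = 12/36 = 1/3.

1/3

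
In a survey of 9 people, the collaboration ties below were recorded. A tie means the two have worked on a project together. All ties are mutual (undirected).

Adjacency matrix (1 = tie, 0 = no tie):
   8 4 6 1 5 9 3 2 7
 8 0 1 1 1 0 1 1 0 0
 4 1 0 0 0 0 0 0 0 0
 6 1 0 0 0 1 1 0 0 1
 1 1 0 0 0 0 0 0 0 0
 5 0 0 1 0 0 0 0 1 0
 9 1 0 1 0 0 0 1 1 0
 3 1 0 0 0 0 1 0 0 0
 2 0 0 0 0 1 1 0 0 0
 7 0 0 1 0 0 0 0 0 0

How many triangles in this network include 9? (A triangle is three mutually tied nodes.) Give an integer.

2

9's neighbors: 2, 3, 6, and 8.
Neighbor pairs that are themselves tied: 9–3–8; 9–6–8. Each forms one triangle with 9, for 2 in total.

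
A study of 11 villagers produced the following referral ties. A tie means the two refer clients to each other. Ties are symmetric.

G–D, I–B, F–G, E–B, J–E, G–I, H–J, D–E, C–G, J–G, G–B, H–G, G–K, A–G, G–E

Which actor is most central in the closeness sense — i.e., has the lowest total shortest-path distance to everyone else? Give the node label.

G

Farness (sum of distances to all others) for each node — A:19, B:17, C:19, D:18, E:16, F:19, G:10, H:18, I:18, J:17, K:19.
The smallest farness is 10, for G, so G has the highest closeness.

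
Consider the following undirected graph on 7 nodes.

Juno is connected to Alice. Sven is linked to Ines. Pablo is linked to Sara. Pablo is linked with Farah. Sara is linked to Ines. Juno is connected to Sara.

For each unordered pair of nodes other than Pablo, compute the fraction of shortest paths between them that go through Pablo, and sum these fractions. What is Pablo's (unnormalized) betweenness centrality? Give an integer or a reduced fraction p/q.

5

Pairs whose geodesics pass through Pablo — Juno–Farah: 1; Alice–Farah: 1; Farah–Sven: 1; Farah–Ines: 1; Farah–Sara: 1.
All other pairs contribute 0.
Summing the contributions gives betweenness(Pablo) = 5.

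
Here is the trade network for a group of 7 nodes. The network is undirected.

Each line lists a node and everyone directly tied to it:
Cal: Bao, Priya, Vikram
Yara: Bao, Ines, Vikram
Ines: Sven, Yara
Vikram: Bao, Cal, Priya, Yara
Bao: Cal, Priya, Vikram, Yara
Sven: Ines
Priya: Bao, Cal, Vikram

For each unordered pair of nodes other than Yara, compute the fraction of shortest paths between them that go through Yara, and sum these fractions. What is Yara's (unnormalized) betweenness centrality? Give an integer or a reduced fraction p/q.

Pairs whose geodesics pass through Yara — Sven–Priya: 2/2; Sven–Cal: 2/2; Sven–Vikram: 1; Sven–Bao: 1; Ines–Priya: 2/2; Ines–Cal: 2/2; Ines–Vikram: 1; Ines–Bao: 1.
All other pairs contribute 0.
Summing the contributions gives betweenness(Yara) = 8.

8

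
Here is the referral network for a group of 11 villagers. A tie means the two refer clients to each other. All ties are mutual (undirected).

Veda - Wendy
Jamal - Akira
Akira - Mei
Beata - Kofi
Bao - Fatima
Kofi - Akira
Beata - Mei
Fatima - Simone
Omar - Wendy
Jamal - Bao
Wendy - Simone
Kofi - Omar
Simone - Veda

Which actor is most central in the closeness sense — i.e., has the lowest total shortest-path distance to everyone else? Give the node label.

Farness (sum of distances to all others) for each node — Akira:23, Bao:26, Beata:29, Fatima:27, Jamal:25, Kofi:22, Mei:30, Omar:23, Simone:26, Veda:29, Wendy:24.
The smallest farness is 22, for Kofi, so Kofi has the highest closeness.

Kofi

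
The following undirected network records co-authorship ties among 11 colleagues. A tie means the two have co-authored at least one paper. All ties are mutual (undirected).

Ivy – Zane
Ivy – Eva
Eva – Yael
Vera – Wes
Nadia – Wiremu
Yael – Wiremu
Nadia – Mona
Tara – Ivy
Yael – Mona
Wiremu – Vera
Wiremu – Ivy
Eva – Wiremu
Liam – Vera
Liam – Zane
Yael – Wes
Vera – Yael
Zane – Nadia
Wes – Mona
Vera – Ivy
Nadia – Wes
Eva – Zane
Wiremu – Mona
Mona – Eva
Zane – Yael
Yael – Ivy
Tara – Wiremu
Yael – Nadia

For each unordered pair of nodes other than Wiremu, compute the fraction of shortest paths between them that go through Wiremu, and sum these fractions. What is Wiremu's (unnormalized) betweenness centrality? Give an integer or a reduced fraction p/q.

79/12

Pairs whose geodesics pass through Wiremu — Tara–Vera: 1/2; Tara–Liam: 1/3; Tara–Eva: 1/2; Tara–Wes: 4/6; Tara–Nadia: 1; Tara–Mona: 1; Tara–Yael: 1/2; Vera–Eva: 1/3; Vera–Nadia: 1/3; Vera–Mona: 1/3; Liam–Mona: 1/6; Eva–Nadia: 1/4; Ivy–Nadia: 1/3; Ivy–Mona: 1/3.
All other pairs contribute 0.
Summing the contributions gives betweenness(Wiremu) = 79/12.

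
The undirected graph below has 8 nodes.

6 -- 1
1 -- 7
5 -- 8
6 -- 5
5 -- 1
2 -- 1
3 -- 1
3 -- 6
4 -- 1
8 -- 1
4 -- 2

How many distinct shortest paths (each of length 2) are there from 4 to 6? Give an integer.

1

The shortest distance is 2, and the only length-2 path is 4–1–6. So there is exactly 1 shortest path.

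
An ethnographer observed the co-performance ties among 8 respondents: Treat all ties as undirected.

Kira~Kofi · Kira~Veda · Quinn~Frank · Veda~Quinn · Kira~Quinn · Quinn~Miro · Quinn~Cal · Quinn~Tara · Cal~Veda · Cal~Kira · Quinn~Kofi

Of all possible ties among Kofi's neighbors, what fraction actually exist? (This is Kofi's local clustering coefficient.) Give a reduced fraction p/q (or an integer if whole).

Kofi's neighbors: Kira and Quinn (k = 2).
Possible neighbor pairs: C(2,2) = 1. Edges among them: Kira–Quinn → e = 1.
Clustering(Kofi) = 1/1.

1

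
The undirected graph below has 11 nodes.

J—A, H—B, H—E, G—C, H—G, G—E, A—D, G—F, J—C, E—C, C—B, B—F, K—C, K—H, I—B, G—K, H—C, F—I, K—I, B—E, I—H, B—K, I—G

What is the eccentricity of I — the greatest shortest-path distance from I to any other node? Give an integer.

Distances from I: A:4, B:1, C:2, D:5, E:2, F:1, G:1, H:1, J:3, K:1.
The largest is 5 (to D), so the eccentricity of I is 5.

5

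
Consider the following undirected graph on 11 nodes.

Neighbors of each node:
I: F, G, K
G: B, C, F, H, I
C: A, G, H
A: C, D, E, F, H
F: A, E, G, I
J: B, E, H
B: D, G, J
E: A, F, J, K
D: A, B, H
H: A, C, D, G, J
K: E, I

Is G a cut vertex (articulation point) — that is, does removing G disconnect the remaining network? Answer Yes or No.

Even without G, every remaining node can still reach every other (the residual graph is connected), so G is not a cut vertex.

No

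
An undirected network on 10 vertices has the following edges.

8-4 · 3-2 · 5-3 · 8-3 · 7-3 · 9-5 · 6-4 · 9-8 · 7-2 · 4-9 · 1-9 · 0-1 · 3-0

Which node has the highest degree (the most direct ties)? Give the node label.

Degrees — 0:2, 1:2, 2:2, 3:5, 4:3, 5:2, 6:1, 7:2, 8:3, 9:4.
The maximum is 5, attained only by 3.

3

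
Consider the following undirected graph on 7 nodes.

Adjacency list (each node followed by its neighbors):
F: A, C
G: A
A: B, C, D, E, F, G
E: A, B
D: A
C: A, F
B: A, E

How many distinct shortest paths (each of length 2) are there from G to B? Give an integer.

1

The shortest distance is 2, and the only length-2 path is G–A–B. So there is exactly 1 shortest path.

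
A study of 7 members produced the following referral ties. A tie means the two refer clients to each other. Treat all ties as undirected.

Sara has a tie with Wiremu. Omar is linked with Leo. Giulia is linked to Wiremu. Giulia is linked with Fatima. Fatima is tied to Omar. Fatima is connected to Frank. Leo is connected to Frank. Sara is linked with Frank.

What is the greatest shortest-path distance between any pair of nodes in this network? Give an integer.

Eccentricity of each node (its greatest distance to any other): Fatima:2, Frank:2, Giulia:3, Leo:3, Omar:3, Sara:3, Wiremu:3.
The maximum eccentricity is 3, realized for instance by the pair Wiremu–Leo via Wiremu – Sara – Frank – Leo. So the diameter is 3.

3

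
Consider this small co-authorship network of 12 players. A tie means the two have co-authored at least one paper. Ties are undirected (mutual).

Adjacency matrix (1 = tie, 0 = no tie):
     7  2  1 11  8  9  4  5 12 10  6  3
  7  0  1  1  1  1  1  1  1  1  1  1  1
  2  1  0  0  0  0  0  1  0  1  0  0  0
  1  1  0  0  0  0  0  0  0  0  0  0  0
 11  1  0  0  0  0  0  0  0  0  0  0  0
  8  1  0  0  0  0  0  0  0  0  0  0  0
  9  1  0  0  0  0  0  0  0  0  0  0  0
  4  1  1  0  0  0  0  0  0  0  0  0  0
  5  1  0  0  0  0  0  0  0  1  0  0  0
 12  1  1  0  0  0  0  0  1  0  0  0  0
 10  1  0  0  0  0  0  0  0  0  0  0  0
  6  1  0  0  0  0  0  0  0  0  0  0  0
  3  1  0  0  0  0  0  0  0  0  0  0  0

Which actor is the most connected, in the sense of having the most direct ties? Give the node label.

7

Degrees — 1:1, 2:3, 3:1, 4:2, 5:2, 6:1, 7:11, 8:1, 9:1, 10:1, 11:1, 12:3.
The maximum is 11, attained only by 7.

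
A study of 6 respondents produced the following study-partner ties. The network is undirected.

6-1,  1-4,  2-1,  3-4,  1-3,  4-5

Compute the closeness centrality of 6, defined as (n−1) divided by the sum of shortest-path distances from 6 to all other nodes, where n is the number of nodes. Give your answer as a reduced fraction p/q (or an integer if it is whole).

1/2

Distances from 6: 1:1, 2:2, 3:2, 4:2, 5:3. Sum = 10.
n = 6, so closeness = 5/10 = 1/2.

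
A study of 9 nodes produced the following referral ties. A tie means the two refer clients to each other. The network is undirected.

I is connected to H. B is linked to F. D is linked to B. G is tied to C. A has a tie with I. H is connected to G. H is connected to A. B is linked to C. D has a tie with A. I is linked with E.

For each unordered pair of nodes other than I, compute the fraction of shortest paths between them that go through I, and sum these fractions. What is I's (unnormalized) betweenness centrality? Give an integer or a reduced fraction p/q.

Pairs whose geodesics pass through I — D–E: 1; H–E: 1; F–E: 1; G–E: 1; B–E: 1; C–E: 1; E–A: 1.
All other pairs contribute 0.
Summing the contributions gives betweenness(I) = 7.

7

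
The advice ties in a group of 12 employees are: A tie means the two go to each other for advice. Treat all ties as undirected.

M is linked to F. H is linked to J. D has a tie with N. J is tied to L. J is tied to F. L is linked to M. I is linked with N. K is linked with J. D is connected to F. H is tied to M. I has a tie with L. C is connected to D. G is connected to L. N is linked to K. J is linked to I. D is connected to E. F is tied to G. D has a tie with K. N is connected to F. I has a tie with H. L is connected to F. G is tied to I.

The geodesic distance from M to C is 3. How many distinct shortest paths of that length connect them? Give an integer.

The shortest distance is 3, and the only length-3 path is M–F–D–C. So there is exactly 1 shortest path.

1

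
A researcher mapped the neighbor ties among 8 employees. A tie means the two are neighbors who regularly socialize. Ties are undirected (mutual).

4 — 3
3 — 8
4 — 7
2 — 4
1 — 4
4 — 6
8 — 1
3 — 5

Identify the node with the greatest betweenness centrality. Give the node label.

4

Unnormalized betweenness of each node: 1:2, 2:0, 3:8, 4:16, 5:0, 6:0, 7:0, 8:1.
4 has the largest value, 16, making it the main broker — the node through which the most shortest paths run.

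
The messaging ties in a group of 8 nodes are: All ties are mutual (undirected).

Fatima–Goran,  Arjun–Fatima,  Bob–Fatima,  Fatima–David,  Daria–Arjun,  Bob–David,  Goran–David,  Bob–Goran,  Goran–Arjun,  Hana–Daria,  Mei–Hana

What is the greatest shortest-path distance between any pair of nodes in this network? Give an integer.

Eccentricity of each node (its greatest distance to any other): Arjun:3, Bob:5, Daria:3, David:5, Fatima:4, Goran:4, Hana:4, Mei:5.
The maximum eccentricity is 5, realized for instance by the pair David–Mei via David – Goran – Arjun – Daria – Hana – Mei. So the diameter is 5.

5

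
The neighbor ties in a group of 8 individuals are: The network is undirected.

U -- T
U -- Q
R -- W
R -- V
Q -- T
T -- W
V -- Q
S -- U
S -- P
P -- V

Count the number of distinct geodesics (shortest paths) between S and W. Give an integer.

1

The shortest distance is 3, and the only length-3 path is S–U–T–W. So there is exactly 1 shortest path.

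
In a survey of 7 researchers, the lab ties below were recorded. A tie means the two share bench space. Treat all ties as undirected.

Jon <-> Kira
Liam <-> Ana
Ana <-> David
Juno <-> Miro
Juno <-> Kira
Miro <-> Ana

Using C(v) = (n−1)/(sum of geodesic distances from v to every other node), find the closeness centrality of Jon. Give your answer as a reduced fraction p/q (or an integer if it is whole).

Distances from Jon: Ana:4, David:5, Juno:2, Kira:1, Liam:5, Miro:3. Sum = 20.
n = 7, so closeness = 6/20 = 3/10.

3/10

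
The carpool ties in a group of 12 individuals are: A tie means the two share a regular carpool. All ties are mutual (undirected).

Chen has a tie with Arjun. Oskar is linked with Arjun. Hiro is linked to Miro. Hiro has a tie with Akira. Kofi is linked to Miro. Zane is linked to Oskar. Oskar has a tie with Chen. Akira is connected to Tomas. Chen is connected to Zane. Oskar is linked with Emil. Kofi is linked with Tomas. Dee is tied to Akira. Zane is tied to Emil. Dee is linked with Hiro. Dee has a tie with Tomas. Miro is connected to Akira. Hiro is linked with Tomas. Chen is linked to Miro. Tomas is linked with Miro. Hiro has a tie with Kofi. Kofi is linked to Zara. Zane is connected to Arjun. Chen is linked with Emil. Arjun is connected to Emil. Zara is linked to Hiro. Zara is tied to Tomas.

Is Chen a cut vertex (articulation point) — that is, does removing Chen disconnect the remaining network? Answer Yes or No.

Removing Chen leaves {Akira, Dee, Hiro, Kofi, Miro, Tomas, and Zara} with no path to {Arjun, Emil, Oskar, and Zane}, so the network splits into 2 components. Chen is a cut vertex.

Yes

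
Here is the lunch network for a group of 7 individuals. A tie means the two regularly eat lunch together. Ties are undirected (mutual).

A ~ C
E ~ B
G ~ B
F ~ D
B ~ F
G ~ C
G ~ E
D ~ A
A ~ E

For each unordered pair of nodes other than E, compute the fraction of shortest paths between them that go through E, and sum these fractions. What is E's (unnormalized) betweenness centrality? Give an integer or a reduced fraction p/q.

Pairs whose geodesics pass through E — B–A: 1; D–G: 1/3; A–G: 1/2.
All other pairs contribute 0.
Summing the contributions gives betweenness(E) = 11/6.

11/6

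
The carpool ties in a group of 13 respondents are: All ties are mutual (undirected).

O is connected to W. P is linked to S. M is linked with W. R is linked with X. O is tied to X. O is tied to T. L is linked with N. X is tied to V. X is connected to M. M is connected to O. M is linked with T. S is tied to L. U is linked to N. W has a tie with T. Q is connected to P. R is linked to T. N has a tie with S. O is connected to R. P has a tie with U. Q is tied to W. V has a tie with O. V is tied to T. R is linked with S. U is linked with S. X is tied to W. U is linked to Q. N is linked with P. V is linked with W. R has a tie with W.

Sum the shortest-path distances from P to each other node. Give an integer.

25

Distances from P: L:2, M:3, N:1, O:3, Q:1, R:2, S:1, T:3, U:1, V:3, W:2, X:3.
Sum = 2 + 3 + 1 + 3 + 1 + 2 + 1 + 3 + 1 + 3 + 2 + 3 = 25.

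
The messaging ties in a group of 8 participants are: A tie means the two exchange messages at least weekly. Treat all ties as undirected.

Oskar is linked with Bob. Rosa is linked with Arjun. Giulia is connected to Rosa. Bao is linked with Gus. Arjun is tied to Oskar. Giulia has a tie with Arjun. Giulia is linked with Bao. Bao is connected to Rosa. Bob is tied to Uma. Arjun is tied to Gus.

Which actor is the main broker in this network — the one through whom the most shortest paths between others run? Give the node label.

Arjun

Unnormalized betweenness of each node: Arjun:13, Bao:1, Bob:6, Giulia:4/3, Gus:4/3, Oskar:10, Rosa:4/3, Uma:0.
Arjun has the largest value, 13, making it the main broker — the node through which the most shortest paths run.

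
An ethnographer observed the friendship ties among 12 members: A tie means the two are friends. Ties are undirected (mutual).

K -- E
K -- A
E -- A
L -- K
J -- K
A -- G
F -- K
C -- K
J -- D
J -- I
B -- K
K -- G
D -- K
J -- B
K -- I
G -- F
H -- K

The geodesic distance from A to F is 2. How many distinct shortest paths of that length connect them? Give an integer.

The shortest distance is 2. The length-2 paths are: A–K–F; A–G–F.
That gives 2 distinct shortest paths.

2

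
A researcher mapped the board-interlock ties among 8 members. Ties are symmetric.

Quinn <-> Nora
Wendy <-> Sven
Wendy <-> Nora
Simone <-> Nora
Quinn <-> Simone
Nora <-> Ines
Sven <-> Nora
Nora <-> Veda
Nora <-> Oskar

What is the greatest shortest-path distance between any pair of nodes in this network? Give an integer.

Eccentricity of each node (its greatest distance to any other): Ines:2, Nora:1, Oskar:2, Quinn:2, Simone:2, Sven:2, Veda:2, Wendy:2.
The maximum eccentricity is 2, realized for instance by the pair Veda–Ines via Veda – Nora – Ines. So the diameter is 2.

2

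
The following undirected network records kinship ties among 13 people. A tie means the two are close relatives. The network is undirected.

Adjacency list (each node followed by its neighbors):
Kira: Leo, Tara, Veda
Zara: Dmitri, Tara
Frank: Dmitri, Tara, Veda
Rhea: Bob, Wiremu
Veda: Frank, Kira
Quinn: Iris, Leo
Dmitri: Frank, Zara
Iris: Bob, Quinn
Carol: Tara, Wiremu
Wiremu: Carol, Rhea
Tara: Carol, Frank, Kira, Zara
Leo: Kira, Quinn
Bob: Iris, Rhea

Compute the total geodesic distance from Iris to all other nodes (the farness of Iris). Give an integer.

40

Distances from Iris: Bob:1, Carol:4, Dmitri:6, Frank:5, Kira:3, Leo:2, Quinn:1, Rhea:2, Tara:4, Veda:4, Wiremu:3, Zara:5.
Sum = 1 + 4 + 6 + 5 + 3 + 2 + 1 + 2 + 4 + 4 + 3 + 5 = 40.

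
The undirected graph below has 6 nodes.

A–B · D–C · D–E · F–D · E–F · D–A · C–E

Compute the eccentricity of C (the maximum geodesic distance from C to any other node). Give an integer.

3

Distances from C: A:2, B:3, D:1, E:1, F:2.
The largest is 3 (to B), so the eccentricity of C is 3.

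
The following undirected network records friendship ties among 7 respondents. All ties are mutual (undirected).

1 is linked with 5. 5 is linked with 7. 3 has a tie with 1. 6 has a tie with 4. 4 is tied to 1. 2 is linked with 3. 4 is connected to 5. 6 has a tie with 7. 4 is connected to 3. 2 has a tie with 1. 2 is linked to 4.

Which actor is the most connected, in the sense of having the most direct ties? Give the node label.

4

Degrees — 1:4, 2:3, 3:3, 4:5, 5:3, 6:2, 7:2.
The maximum is 5, attained only by 4.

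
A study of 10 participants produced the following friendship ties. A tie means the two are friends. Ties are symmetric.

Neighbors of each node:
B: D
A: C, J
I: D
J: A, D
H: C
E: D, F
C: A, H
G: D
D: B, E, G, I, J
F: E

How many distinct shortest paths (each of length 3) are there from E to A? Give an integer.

1

The shortest distance is 3, and the only length-3 path is E–D–J–A. So there is exactly 1 shortest path.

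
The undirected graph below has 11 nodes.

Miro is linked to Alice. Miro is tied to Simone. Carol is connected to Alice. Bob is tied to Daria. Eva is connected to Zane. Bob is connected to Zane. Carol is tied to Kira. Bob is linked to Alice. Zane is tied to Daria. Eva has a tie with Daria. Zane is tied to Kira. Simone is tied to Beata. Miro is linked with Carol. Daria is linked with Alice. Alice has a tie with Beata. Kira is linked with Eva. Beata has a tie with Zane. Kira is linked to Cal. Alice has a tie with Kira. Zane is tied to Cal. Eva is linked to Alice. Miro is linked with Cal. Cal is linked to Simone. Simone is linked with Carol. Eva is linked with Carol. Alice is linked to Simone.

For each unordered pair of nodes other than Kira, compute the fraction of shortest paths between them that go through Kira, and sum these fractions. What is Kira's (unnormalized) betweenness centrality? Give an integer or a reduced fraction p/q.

Pairs whose geodesics pass through Kira — Eva–Cal: 1/2; Cal–Alice: 1/3; Cal–Carol: 1/3; Alice–Zane: 1/5; Carol–Zane: 1/2.
All other pairs contribute 0.
Summing the contributions gives betweenness(Kira) = 28/15.

28/15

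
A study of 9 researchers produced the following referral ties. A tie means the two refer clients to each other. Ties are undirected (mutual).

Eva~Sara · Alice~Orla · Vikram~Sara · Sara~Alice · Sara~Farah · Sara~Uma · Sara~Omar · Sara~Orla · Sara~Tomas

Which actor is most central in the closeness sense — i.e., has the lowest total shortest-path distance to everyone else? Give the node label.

Farness (sum of distances to all others) for each node — Alice:14, Eva:15, Farah:15, Omar:15, Orla:14, Sara:8, Tomas:15, Uma:15, Vikram:15.
The smallest farness is 8, for Sara, so Sara has the highest closeness.

Sara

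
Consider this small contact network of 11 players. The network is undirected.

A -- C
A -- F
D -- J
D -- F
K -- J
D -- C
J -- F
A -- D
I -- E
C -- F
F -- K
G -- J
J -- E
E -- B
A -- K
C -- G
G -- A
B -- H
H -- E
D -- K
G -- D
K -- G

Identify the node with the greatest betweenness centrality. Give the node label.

Unnormalized betweenness of each node: A:9/20, B:0, C:1/5, D:101/30, E:23, F:19/6, G:19/6, H:0, I:0, J:121/5, K:29/20.
J has the largest value, 121/5, making it the main broker — the node through which the most shortest paths run.

J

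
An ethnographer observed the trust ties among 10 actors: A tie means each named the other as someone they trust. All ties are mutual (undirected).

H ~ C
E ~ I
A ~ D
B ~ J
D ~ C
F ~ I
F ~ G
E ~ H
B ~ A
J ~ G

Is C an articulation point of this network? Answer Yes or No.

No

Even without C, every remaining node can still reach every other (the residual graph is connected), so C is not a cut vertex.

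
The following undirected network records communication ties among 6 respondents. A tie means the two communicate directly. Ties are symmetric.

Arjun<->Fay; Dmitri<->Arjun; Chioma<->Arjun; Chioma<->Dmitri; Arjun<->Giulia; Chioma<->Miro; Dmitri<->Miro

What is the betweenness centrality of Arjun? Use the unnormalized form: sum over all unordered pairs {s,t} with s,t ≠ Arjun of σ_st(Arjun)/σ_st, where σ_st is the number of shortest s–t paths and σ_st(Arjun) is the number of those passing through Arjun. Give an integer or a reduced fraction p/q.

7

Pairs whose geodesics pass through Arjun — Fay–Giulia: 1; Fay–Miro: 2/2; Fay–Dmitri: 1; Fay–Chioma: 1; Giulia–Miro: 2/2; Giulia–Dmitri: 1; Giulia–Chioma: 1.
All other pairs contribute 0.
Summing the contributions gives betweenness(Arjun) = 7.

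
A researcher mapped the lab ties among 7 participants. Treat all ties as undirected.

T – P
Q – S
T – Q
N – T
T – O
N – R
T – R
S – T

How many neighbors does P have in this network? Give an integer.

1

P is directly tied to T. That is 1 neighbor, so the degree of P is 1.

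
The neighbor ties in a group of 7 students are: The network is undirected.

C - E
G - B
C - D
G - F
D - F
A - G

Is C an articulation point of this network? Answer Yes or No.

Yes

Removing C leaves {A, B, D, F, and G} with no path to {E}, so the network splits into 2 components. C is a cut vertex.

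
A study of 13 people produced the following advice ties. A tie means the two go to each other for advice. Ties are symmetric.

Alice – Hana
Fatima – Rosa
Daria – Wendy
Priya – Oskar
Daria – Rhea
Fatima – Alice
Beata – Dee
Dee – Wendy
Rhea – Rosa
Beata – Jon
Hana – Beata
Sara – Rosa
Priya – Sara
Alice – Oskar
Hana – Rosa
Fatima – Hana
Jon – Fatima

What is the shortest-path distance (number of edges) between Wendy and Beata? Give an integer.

One shortest route is Wendy – Dee – Beata, which uses 2 edges, and Wendy and Beata are not directly tied, so nothing shorter exists. So d(Wendy,Beata) = 2.

2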